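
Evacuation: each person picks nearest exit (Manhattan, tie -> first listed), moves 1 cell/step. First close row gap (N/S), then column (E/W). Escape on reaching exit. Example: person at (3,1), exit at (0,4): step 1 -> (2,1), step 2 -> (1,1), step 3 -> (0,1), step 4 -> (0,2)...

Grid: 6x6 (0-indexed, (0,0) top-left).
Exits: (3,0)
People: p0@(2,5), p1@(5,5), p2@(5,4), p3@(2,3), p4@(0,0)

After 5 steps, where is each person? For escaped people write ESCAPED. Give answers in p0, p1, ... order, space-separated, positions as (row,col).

Step 1: p0:(2,5)->(3,5) | p1:(5,5)->(4,5) | p2:(5,4)->(4,4) | p3:(2,3)->(3,3) | p4:(0,0)->(1,0)
Step 2: p0:(3,5)->(3,4) | p1:(4,5)->(3,5) | p2:(4,4)->(3,4) | p3:(3,3)->(3,2) | p4:(1,0)->(2,0)
Step 3: p0:(3,4)->(3,3) | p1:(3,5)->(3,4) | p2:(3,4)->(3,3) | p3:(3,2)->(3,1) | p4:(2,0)->(3,0)->EXIT
Step 4: p0:(3,3)->(3,2) | p1:(3,4)->(3,3) | p2:(3,3)->(3,2) | p3:(3,1)->(3,0)->EXIT | p4:escaped
Step 5: p0:(3,2)->(3,1) | p1:(3,3)->(3,2) | p2:(3,2)->(3,1) | p3:escaped | p4:escaped

(3,1) (3,2) (3,1) ESCAPED ESCAPED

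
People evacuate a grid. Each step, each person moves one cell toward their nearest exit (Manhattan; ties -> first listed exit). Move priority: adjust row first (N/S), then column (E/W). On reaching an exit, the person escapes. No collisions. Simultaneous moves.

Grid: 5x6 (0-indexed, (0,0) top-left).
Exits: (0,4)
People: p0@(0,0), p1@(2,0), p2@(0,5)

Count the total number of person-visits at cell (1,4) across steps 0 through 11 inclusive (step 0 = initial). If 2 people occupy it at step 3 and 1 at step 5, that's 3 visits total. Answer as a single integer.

Answer: 0

Derivation:
Step 0: p0@(0,0) p1@(2,0) p2@(0,5) -> at (1,4): 0 [-], cum=0
Step 1: p0@(0,1) p1@(1,0) p2@ESC -> at (1,4): 0 [-], cum=0
Step 2: p0@(0,2) p1@(0,0) p2@ESC -> at (1,4): 0 [-], cum=0
Step 3: p0@(0,3) p1@(0,1) p2@ESC -> at (1,4): 0 [-], cum=0
Step 4: p0@ESC p1@(0,2) p2@ESC -> at (1,4): 0 [-], cum=0
Step 5: p0@ESC p1@(0,3) p2@ESC -> at (1,4): 0 [-], cum=0
Step 6: p0@ESC p1@ESC p2@ESC -> at (1,4): 0 [-], cum=0
Total visits = 0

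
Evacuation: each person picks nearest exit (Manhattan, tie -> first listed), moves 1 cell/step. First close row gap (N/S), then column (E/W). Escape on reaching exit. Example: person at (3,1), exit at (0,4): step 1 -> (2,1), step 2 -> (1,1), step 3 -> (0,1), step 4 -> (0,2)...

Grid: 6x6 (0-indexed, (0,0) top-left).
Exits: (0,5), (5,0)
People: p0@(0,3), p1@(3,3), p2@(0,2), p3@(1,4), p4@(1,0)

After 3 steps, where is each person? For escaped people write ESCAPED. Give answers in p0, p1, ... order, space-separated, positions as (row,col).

Step 1: p0:(0,3)->(0,4) | p1:(3,3)->(2,3) | p2:(0,2)->(0,3) | p3:(1,4)->(0,4) | p4:(1,0)->(2,0)
Step 2: p0:(0,4)->(0,5)->EXIT | p1:(2,3)->(1,3) | p2:(0,3)->(0,4) | p3:(0,4)->(0,5)->EXIT | p4:(2,0)->(3,0)
Step 3: p0:escaped | p1:(1,3)->(0,3) | p2:(0,4)->(0,5)->EXIT | p3:escaped | p4:(3,0)->(4,0)

ESCAPED (0,3) ESCAPED ESCAPED (4,0)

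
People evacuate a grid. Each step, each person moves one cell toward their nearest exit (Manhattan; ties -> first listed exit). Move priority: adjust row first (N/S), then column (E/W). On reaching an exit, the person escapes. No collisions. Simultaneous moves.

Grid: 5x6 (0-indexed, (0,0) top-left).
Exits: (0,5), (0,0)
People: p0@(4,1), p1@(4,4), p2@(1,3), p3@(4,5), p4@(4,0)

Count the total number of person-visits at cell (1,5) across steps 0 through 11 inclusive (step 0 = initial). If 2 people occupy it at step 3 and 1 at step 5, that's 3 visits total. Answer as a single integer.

Step 0: p0@(4,1) p1@(4,4) p2@(1,3) p3@(4,5) p4@(4,0) -> at (1,5): 0 [-], cum=0
Step 1: p0@(3,1) p1@(3,4) p2@(0,3) p3@(3,5) p4@(3,0) -> at (1,5): 0 [-], cum=0
Step 2: p0@(2,1) p1@(2,4) p2@(0,4) p3@(2,5) p4@(2,0) -> at (1,5): 0 [-], cum=0
Step 3: p0@(1,1) p1@(1,4) p2@ESC p3@(1,5) p4@(1,0) -> at (1,5): 1 [p3], cum=1
Step 4: p0@(0,1) p1@(0,4) p2@ESC p3@ESC p4@ESC -> at (1,5): 0 [-], cum=1
Step 5: p0@ESC p1@ESC p2@ESC p3@ESC p4@ESC -> at (1,5): 0 [-], cum=1
Total visits = 1

Answer: 1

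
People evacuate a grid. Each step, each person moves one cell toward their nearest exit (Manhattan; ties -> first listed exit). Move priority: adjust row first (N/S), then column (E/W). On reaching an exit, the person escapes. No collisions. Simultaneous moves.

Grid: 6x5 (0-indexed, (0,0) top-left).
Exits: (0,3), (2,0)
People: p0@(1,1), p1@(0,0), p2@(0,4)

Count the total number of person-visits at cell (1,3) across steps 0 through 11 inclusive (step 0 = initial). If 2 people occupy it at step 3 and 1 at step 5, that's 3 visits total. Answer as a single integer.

Step 0: p0@(1,1) p1@(0,0) p2@(0,4) -> at (1,3): 0 [-], cum=0
Step 1: p0@(2,1) p1@(1,0) p2@ESC -> at (1,3): 0 [-], cum=0
Step 2: p0@ESC p1@ESC p2@ESC -> at (1,3): 0 [-], cum=0
Total visits = 0

Answer: 0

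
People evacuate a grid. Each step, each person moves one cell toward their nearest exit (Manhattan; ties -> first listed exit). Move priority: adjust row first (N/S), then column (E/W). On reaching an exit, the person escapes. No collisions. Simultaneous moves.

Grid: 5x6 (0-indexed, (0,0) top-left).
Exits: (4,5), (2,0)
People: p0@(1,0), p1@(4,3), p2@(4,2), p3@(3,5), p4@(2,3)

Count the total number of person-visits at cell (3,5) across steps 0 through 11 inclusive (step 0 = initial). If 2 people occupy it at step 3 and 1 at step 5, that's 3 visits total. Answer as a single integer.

Step 0: p0@(1,0) p1@(4,3) p2@(4,2) p3@(3,5) p4@(2,3) -> at (3,5): 1 [p3], cum=1
Step 1: p0@ESC p1@(4,4) p2@(4,3) p3@ESC p4@(2,2) -> at (3,5): 0 [-], cum=1
Step 2: p0@ESC p1@ESC p2@(4,4) p3@ESC p4@(2,1) -> at (3,5): 0 [-], cum=1
Step 3: p0@ESC p1@ESC p2@ESC p3@ESC p4@ESC -> at (3,5): 0 [-], cum=1
Total visits = 1

Answer: 1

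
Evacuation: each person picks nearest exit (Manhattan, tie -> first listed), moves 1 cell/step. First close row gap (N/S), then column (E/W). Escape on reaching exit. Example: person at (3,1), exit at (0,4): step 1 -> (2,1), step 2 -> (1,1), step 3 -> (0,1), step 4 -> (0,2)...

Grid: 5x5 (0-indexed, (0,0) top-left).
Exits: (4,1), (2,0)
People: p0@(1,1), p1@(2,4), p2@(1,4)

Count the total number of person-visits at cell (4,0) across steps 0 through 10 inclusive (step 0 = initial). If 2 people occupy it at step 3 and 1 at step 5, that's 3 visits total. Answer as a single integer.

Step 0: p0@(1,1) p1@(2,4) p2@(1,4) -> at (4,0): 0 [-], cum=0
Step 1: p0@(2,1) p1@(2,3) p2@(2,4) -> at (4,0): 0 [-], cum=0
Step 2: p0@ESC p1@(2,2) p2@(2,3) -> at (4,0): 0 [-], cum=0
Step 3: p0@ESC p1@(2,1) p2@(2,2) -> at (4,0): 0 [-], cum=0
Step 4: p0@ESC p1@ESC p2@(2,1) -> at (4,0): 0 [-], cum=0
Step 5: p0@ESC p1@ESC p2@ESC -> at (4,0): 0 [-], cum=0
Total visits = 0

Answer: 0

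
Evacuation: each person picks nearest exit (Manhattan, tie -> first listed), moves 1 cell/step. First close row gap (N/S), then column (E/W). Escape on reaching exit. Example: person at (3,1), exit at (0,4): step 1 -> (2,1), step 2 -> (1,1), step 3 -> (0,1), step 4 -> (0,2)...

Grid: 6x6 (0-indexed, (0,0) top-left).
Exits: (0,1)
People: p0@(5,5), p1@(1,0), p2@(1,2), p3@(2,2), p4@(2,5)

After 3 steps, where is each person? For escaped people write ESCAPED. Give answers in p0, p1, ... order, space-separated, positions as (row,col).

Step 1: p0:(5,5)->(4,5) | p1:(1,0)->(0,0) | p2:(1,2)->(0,2) | p3:(2,2)->(1,2) | p4:(2,5)->(1,5)
Step 2: p0:(4,5)->(3,5) | p1:(0,0)->(0,1)->EXIT | p2:(0,2)->(0,1)->EXIT | p3:(1,2)->(0,2) | p4:(1,5)->(0,5)
Step 3: p0:(3,5)->(2,5) | p1:escaped | p2:escaped | p3:(0,2)->(0,1)->EXIT | p4:(0,5)->(0,4)

(2,5) ESCAPED ESCAPED ESCAPED (0,4)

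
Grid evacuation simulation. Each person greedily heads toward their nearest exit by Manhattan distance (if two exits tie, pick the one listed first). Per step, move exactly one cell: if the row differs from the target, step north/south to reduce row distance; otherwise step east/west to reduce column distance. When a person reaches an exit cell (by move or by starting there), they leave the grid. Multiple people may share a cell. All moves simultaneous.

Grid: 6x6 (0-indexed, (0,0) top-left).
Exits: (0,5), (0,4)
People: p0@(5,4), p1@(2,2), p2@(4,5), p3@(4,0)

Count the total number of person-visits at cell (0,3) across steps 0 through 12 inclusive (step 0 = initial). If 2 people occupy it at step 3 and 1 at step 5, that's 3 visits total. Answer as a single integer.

Step 0: p0@(5,4) p1@(2,2) p2@(4,5) p3@(4,0) -> at (0,3): 0 [-], cum=0
Step 1: p0@(4,4) p1@(1,2) p2@(3,5) p3@(3,0) -> at (0,3): 0 [-], cum=0
Step 2: p0@(3,4) p1@(0,2) p2@(2,5) p3@(2,0) -> at (0,3): 0 [-], cum=0
Step 3: p0@(2,4) p1@(0,3) p2@(1,5) p3@(1,0) -> at (0,3): 1 [p1], cum=1
Step 4: p0@(1,4) p1@ESC p2@ESC p3@(0,0) -> at (0,3): 0 [-], cum=1
Step 5: p0@ESC p1@ESC p2@ESC p3@(0,1) -> at (0,3): 0 [-], cum=1
Step 6: p0@ESC p1@ESC p2@ESC p3@(0,2) -> at (0,3): 0 [-], cum=1
Step 7: p0@ESC p1@ESC p2@ESC p3@(0,3) -> at (0,3): 1 [p3], cum=2
Step 8: p0@ESC p1@ESC p2@ESC p3@ESC -> at (0,3): 0 [-], cum=2
Total visits = 2

Answer: 2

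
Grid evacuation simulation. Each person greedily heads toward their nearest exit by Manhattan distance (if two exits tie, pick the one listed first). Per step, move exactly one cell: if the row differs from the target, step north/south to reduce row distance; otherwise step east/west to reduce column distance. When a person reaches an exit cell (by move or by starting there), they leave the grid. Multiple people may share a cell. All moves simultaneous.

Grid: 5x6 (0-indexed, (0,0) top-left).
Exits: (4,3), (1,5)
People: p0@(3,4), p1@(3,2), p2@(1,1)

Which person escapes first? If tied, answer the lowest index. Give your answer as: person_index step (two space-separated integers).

Answer: 0 2

Derivation:
Step 1: p0:(3,4)->(4,4) | p1:(3,2)->(4,2) | p2:(1,1)->(1,2)
Step 2: p0:(4,4)->(4,3)->EXIT | p1:(4,2)->(4,3)->EXIT | p2:(1,2)->(1,3)
Step 3: p0:escaped | p1:escaped | p2:(1,3)->(1,4)
Step 4: p0:escaped | p1:escaped | p2:(1,4)->(1,5)->EXIT
Exit steps: [2, 2, 4]
First to escape: p0 at step 2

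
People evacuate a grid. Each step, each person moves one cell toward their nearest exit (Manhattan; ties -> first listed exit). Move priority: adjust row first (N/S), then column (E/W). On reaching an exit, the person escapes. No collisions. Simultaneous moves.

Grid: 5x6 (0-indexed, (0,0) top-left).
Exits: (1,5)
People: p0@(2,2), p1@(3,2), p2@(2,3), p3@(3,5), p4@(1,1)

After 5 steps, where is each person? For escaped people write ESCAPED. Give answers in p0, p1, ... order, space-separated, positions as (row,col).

Step 1: p0:(2,2)->(1,2) | p1:(3,2)->(2,2) | p2:(2,3)->(1,3) | p3:(3,5)->(2,5) | p4:(1,1)->(1,2)
Step 2: p0:(1,2)->(1,3) | p1:(2,2)->(1,2) | p2:(1,3)->(1,4) | p3:(2,5)->(1,5)->EXIT | p4:(1,2)->(1,3)
Step 3: p0:(1,3)->(1,4) | p1:(1,2)->(1,3) | p2:(1,4)->(1,5)->EXIT | p3:escaped | p4:(1,3)->(1,4)
Step 4: p0:(1,4)->(1,5)->EXIT | p1:(1,3)->(1,4) | p2:escaped | p3:escaped | p4:(1,4)->(1,5)->EXIT
Step 5: p0:escaped | p1:(1,4)->(1,5)->EXIT | p2:escaped | p3:escaped | p4:escaped

ESCAPED ESCAPED ESCAPED ESCAPED ESCAPED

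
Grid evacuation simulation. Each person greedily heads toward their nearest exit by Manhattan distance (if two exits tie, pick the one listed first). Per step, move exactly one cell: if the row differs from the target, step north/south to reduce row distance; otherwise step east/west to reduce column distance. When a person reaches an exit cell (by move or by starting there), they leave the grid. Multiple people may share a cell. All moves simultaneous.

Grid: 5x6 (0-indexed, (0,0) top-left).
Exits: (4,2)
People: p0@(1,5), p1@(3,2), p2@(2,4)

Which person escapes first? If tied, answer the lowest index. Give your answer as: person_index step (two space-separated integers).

Step 1: p0:(1,5)->(2,5) | p1:(3,2)->(4,2)->EXIT | p2:(2,4)->(3,4)
Step 2: p0:(2,5)->(3,5) | p1:escaped | p2:(3,4)->(4,4)
Step 3: p0:(3,5)->(4,5) | p1:escaped | p2:(4,4)->(4,3)
Step 4: p0:(4,5)->(4,4) | p1:escaped | p2:(4,3)->(4,2)->EXIT
Step 5: p0:(4,4)->(4,3) | p1:escaped | p2:escaped
Step 6: p0:(4,3)->(4,2)->EXIT | p1:escaped | p2:escaped
Exit steps: [6, 1, 4]
First to escape: p1 at step 1

Answer: 1 1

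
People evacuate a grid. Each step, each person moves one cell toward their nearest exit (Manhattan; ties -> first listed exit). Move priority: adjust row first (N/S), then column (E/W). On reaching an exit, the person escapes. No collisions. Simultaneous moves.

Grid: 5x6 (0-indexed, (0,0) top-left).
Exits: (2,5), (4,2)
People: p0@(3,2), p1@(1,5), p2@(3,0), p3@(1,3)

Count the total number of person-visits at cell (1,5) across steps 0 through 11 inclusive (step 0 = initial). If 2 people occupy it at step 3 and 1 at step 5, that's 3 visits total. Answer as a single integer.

Answer: 1

Derivation:
Step 0: p0@(3,2) p1@(1,5) p2@(3,0) p3@(1,3) -> at (1,5): 1 [p1], cum=1
Step 1: p0@ESC p1@ESC p2@(4,0) p3@(2,3) -> at (1,5): 0 [-], cum=1
Step 2: p0@ESC p1@ESC p2@(4,1) p3@(2,4) -> at (1,5): 0 [-], cum=1
Step 3: p0@ESC p1@ESC p2@ESC p3@ESC -> at (1,5): 0 [-], cum=1
Total visits = 1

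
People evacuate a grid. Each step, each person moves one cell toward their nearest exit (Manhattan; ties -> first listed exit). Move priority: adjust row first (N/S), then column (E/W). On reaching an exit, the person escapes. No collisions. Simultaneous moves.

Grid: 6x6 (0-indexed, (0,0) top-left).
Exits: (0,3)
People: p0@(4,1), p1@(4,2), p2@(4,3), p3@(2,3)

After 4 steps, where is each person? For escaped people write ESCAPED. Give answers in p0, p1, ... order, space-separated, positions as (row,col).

Step 1: p0:(4,1)->(3,1) | p1:(4,2)->(3,2) | p2:(4,3)->(3,3) | p3:(2,3)->(1,3)
Step 2: p0:(3,1)->(2,1) | p1:(3,2)->(2,2) | p2:(3,3)->(2,3) | p3:(1,3)->(0,3)->EXIT
Step 3: p0:(2,1)->(1,1) | p1:(2,2)->(1,2) | p2:(2,3)->(1,3) | p3:escaped
Step 4: p0:(1,1)->(0,1) | p1:(1,2)->(0,2) | p2:(1,3)->(0,3)->EXIT | p3:escaped

(0,1) (0,2) ESCAPED ESCAPED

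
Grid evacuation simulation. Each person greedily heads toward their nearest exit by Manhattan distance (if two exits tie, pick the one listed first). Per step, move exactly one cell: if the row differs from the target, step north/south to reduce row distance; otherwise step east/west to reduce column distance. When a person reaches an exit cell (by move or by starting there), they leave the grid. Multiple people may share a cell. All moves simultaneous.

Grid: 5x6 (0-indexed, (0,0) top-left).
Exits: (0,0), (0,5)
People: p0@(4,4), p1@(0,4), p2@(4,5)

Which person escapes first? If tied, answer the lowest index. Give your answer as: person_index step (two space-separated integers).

Step 1: p0:(4,4)->(3,4) | p1:(0,4)->(0,5)->EXIT | p2:(4,5)->(3,5)
Step 2: p0:(3,4)->(2,4) | p1:escaped | p2:(3,5)->(2,5)
Step 3: p0:(2,4)->(1,4) | p1:escaped | p2:(2,5)->(1,5)
Step 4: p0:(1,4)->(0,4) | p1:escaped | p2:(1,5)->(0,5)->EXIT
Step 5: p0:(0,4)->(0,5)->EXIT | p1:escaped | p2:escaped
Exit steps: [5, 1, 4]
First to escape: p1 at step 1

Answer: 1 1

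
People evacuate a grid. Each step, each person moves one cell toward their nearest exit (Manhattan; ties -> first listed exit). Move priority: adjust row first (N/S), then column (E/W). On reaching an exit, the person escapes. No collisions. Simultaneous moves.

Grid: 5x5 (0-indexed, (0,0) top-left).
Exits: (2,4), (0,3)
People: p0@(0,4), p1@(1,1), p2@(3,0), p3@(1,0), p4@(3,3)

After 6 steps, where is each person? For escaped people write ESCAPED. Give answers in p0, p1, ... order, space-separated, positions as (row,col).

Step 1: p0:(0,4)->(0,3)->EXIT | p1:(1,1)->(0,1) | p2:(3,0)->(2,0) | p3:(1,0)->(0,0) | p4:(3,3)->(2,3)
Step 2: p0:escaped | p1:(0,1)->(0,2) | p2:(2,0)->(2,1) | p3:(0,0)->(0,1) | p4:(2,3)->(2,4)->EXIT
Step 3: p0:escaped | p1:(0,2)->(0,3)->EXIT | p2:(2,1)->(2,2) | p3:(0,1)->(0,2) | p4:escaped
Step 4: p0:escaped | p1:escaped | p2:(2,2)->(2,3) | p3:(0,2)->(0,3)->EXIT | p4:escaped
Step 5: p0:escaped | p1:escaped | p2:(2,3)->(2,4)->EXIT | p3:escaped | p4:escaped

ESCAPED ESCAPED ESCAPED ESCAPED ESCAPED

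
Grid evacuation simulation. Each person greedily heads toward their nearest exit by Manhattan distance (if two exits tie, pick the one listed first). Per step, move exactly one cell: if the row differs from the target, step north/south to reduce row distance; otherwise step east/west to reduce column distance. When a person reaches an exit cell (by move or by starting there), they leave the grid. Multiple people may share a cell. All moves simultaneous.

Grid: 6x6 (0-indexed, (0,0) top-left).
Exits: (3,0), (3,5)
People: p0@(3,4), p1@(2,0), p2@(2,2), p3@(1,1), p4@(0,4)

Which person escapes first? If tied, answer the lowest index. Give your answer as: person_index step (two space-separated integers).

Answer: 0 1

Derivation:
Step 1: p0:(3,4)->(3,5)->EXIT | p1:(2,0)->(3,0)->EXIT | p2:(2,2)->(3,2) | p3:(1,1)->(2,1) | p4:(0,4)->(1,4)
Step 2: p0:escaped | p1:escaped | p2:(3,2)->(3,1) | p3:(2,1)->(3,1) | p4:(1,4)->(2,4)
Step 3: p0:escaped | p1:escaped | p2:(3,1)->(3,0)->EXIT | p3:(3,1)->(3,0)->EXIT | p4:(2,4)->(3,4)
Step 4: p0:escaped | p1:escaped | p2:escaped | p3:escaped | p4:(3,4)->(3,5)->EXIT
Exit steps: [1, 1, 3, 3, 4]
First to escape: p0 at step 1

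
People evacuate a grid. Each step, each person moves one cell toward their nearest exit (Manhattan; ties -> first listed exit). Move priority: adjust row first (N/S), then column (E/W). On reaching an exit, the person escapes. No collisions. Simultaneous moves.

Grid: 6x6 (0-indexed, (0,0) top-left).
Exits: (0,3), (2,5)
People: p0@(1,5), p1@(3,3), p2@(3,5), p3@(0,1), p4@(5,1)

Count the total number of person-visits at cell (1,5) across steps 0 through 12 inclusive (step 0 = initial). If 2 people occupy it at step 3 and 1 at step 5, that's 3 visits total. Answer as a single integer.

Answer: 1

Derivation:
Step 0: p0@(1,5) p1@(3,3) p2@(3,5) p3@(0,1) p4@(5,1) -> at (1,5): 1 [p0], cum=1
Step 1: p0@ESC p1@(2,3) p2@ESC p3@(0,2) p4@(4,1) -> at (1,5): 0 [-], cum=1
Step 2: p0@ESC p1@(1,3) p2@ESC p3@ESC p4@(3,1) -> at (1,5): 0 [-], cum=1
Step 3: p0@ESC p1@ESC p2@ESC p3@ESC p4@(2,1) -> at (1,5): 0 [-], cum=1
Step 4: p0@ESC p1@ESC p2@ESC p3@ESC p4@(1,1) -> at (1,5): 0 [-], cum=1
Step 5: p0@ESC p1@ESC p2@ESC p3@ESC p4@(0,1) -> at (1,5): 0 [-], cum=1
Step 6: p0@ESC p1@ESC p2@ESC p3@ESC p4@(0,2) -> at (1,5): 0 [-], cum=1
Step 7: p0@ESC p1@ESC p2@ESC p3@ESC p4@ESC -> at (1,5): 0 [-], cum=1
Total visits = 1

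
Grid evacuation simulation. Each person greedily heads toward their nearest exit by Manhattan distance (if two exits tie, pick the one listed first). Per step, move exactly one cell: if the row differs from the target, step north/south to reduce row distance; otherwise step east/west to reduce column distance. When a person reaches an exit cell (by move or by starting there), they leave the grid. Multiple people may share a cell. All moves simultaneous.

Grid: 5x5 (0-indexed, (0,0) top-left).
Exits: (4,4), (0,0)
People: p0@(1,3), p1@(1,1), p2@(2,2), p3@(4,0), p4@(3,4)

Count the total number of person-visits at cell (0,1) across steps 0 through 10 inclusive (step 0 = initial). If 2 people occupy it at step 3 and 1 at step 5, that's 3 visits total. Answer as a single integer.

Step 0: p0@(1,3) p1@(1,1) p2@(2,2) p3@(4,0) p4@(3,4) -> at (0,1): 0 [-], cum=0
Step 1: p0@(2,3) p1@(0,1) p2@(3,2) p3@(4,1) p4@ESC -> at (0,1): 1 [p1], cum=1
Step 2: p0@(3,3) p1@ESC p2@(4,2) p3@(4,2) p4@ESC -> at (0,1): 0 [-], cum=1
Step 3: p0@(4,3) p1@ESC p2@(4,3) p3@(4,3) p4@ESC -> at (0,1): 0 [-], cum=1
Step 4: p0@ESC p1@ESC p2@ESC p3@ESC p4@ESC -> at (0,1): 0 [-], cum=1
Total visits = 1

Answer: 1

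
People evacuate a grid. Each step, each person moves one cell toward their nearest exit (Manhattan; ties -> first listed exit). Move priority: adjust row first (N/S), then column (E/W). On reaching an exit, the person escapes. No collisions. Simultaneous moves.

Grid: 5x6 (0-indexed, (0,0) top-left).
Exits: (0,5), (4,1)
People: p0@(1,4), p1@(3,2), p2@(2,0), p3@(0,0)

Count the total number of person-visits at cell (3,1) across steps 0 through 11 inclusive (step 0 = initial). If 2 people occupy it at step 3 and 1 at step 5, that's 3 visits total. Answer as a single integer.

Answer: 0

Derivation:
Step 0: p0@(1,4) p1@(3,2) p2@(2,0) p3@(0,0) -> at (3,1): 0 [-], cum=0
Step 1: p0@(0,4) p1@(4,2) p2@(3,0) p3@(0,1) -> at (3,1): 0 [-], cum=0
Step 2: p0@ESC p1@ESC p2@(4,0) p3@(0,2) -> at (3,1): 0 [-], cum=0
Step 3: p0@ESC p1@ESC p2@ESC p3@(0,3) -> at (3,1): 0 [-], cum=0
Step 4: p0@ESC p1@ESC p2@ESC p3@(0,4) -> at (3,1): 0 [-], cum=0
Step 5: p0@ESC p1@ESC p2@ESC p3@ESC -> at (3,1): 0 [-], cum=0
Total visits = 0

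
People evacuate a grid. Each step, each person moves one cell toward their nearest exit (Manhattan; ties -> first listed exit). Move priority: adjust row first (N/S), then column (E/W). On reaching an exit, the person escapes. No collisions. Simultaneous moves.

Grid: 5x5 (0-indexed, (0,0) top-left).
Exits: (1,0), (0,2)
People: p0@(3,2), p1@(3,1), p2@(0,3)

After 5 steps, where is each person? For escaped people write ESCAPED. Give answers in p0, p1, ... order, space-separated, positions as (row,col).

Step 1: p0:(3,2)->(2,2) | p1:(3,1)->(2,1) | p2:(0,3)->(0,2)->EXIT
Step 2: p0:(2,2)->(1,2) | p1:(2,1)->(1,1) | p2:escaped
Step 3: p0:(1,2)->(0,2)->EXIT | p1:(1,1)->(1,0)->EXIT | p2:escaped

ESCAPED ESCAPED ESCAPED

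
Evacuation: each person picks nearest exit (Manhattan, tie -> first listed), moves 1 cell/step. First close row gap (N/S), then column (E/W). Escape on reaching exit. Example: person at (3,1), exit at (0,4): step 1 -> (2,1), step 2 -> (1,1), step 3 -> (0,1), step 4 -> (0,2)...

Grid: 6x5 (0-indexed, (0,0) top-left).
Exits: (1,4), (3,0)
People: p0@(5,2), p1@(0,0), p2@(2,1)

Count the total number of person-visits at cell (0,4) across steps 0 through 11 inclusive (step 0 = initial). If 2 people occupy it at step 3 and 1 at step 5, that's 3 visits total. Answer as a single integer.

Answer: 0

Derivation:
Step 0: p0@(5,2) p1@(0,0) p2@(2,1) -> at (0,4): 0 [-], cum=0
Step 1: p0@(4,2) p1@(1,0) p2@(3,1) -> at (0,4): 0 [-], cum=0
Step 2: p0@(3,2) p1@(2,0) p2@ESC -> at (0,4): 0 [-], cum=0
Step 3: p0@(3,1) p1@ESC p2@ESC -> at (0,4): 0 [-], cum=0
Step 4: p0@ESC p1@ESC p2@ESC -> at (0,4): 0 [-], cum=0
Total visits = 0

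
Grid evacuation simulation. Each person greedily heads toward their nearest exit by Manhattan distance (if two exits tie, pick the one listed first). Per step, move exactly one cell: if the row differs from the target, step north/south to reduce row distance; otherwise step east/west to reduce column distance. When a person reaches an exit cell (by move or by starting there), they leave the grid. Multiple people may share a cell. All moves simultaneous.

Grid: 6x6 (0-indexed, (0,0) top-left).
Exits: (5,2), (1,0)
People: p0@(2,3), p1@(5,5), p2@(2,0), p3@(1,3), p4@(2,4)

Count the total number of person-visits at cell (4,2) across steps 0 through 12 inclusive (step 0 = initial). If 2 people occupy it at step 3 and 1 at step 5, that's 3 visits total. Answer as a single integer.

Step 0: p0@(2,3) p1@(5,5) p2@(2,0) p3@(1,3) p4@(2,4) -> at (4,2): 0 [-], cum=0
Step 1: p0@(3,3) p1@(5,4) p2@ESC p3@(1,2) p4@(3,4) -> at (4,2): 0 [-], cum=0
Step 2: p0@(4,3) p1@(5,3) p2@ESC p3@(1,1) p4@(4,4) -> at (4,2): 0 [-], cum=0
Step 3: p0@(5,3) p1@ESC p2@ESC p3@ESC p4@(5,4) -> at (4,2): 0 [-], cum=0
Step 4: p0@ESC p1@ESC p2@ESC p3@ESC p4@(5,3) -> at (4,2): 0 [-], cum=0
Step 5: p0@ESC p1@ESC p2@ESC p3@ESC p4@ESC -> at (4,2): 0 [-], cum=0
Total visits = 0

Answer: 0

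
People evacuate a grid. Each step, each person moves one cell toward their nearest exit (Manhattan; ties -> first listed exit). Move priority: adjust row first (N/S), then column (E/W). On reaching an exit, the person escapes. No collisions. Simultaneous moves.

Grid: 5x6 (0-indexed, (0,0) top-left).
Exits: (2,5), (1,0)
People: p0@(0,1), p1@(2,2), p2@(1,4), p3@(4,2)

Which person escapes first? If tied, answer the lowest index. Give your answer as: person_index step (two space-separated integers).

Answer: 0 2

Derivation:
Step 1: p0:(0,1)->(1,1) | p1:(2,2)->(2,3) | p2:(1,4)->(2,4) | p3:(4,2)->(3,2)
Step 2: p0:(1,1)->(1,0)->EXIT | p1:(2,3)->(2,4) | p2:(2,4)->(2,5)->EXIT | p3:(3,2)->(2,2)
Step 3: p0:escaped | p1:(2,4)->(2,5)->EXIT | p2:escaped | p3:(2,2)->(2,3)
Step 4: p0:escaped | p1:escaped | p2:escaped | p3:(2,3)->(2,4)
Step 5: p0:escaped | p1:escaped | p2:escaped | p3:(2,4)->(2,5)->EXIT
Exit steps: [2, 3, 2, 5]
First to escape: p0 at step 2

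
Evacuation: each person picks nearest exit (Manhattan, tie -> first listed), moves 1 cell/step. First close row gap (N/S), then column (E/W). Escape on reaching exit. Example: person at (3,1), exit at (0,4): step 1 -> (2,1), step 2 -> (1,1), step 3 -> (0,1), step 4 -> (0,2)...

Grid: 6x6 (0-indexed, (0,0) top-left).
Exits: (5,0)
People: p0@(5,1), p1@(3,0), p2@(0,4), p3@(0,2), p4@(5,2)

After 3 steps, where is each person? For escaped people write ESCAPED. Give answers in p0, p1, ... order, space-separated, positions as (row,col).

Step 1: p0:(5,1)->(5,0)->EXIT | p1:(3,0)->(4,0) | p2:(0,4)->(1,4) | p3:(0,2)->(1,2) | p4:(5,2)->(5,1)
Step 2: p0:escaped | p1:(4,0)->(5,0)->EXIT | p2:(1,4)->(2,4) | p3:(1,2)->(2,2) | p4:(5,1)->(5,0)->EXIT
Step 3: p0:escaped | p1:escaped | p2:(2,4)->(3,4) | p3:(2,2)->(3,2) | p4:escaped

ESCAPED ESCAPED (3,4) (3,2) ESCAPED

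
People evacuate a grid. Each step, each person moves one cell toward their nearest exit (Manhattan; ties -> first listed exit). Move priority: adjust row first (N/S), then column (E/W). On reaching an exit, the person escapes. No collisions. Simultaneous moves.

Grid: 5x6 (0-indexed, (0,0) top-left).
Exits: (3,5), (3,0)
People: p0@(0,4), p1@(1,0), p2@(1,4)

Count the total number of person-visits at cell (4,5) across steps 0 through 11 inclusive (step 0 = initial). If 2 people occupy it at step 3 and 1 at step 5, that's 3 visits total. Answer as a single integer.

Answer: 0

Derivation:
Step 0: p0@(0,4) p1@(1,0) p2@(1,4) -> at (4,5): 0 [-], cum=0
Step 1: p0@(1,4) p1@(2,0) p2@(2,4) -> at (4,5): 0 [-], cum=0
Step 2: p0@(2,4) p1@ESC p2@(3,4) -> at (4,5): 0 [-], cum=0
Step 3: p0@(3,4) p1@ESC p2@ESC -> at (4,5): 0 [-], cum=0
Step 4: p0@ESC p1@ESC p2@ESC -> at (4,5): 0 [-], cum=0
Total visits = 0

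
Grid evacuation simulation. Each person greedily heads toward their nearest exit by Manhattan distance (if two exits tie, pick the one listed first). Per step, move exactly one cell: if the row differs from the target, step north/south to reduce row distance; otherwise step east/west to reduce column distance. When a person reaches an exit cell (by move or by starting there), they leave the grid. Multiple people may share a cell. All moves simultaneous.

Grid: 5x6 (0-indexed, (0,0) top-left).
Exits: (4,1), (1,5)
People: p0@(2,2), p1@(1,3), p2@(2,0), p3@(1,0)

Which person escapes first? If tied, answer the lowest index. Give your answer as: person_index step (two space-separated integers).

Answer: 1 2

Derivation:
Step 1: p0:(2,2)->(3,2) | p1:(1,3)->(1,4) | p2:(2,0)->(3,0) | p3:(1,0)->(2,0)
Step 2: p0:(3,2)->(4,2) | p1:(1,4)->(1,5)->EXIT | p2:(3,0)->(4,0) | p3:(2,0)->(3,0)
Step 3: p0:(4,2)->(4,1)->EXIT | p1:escaped | p2:(4,0)->(4,1)->EXIT | p3:(3,0)->(4,0)
Step 4: p0:escaped | p1:escaped | p2:escaped | p3:(4,0)->(4,1)->EXIT
Exit steps: [3, 2, 3, 4]
First to escape: p1 at step 2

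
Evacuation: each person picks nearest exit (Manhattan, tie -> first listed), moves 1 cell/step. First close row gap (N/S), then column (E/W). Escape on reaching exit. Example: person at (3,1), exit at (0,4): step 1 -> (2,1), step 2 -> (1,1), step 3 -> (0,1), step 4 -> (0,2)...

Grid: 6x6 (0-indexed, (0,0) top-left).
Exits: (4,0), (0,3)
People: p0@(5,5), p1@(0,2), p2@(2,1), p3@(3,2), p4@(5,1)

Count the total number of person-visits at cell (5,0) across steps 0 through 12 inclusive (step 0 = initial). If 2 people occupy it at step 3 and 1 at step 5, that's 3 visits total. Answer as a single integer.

Answer: 0

Derivation:
Step 0: p0@(5,5) p1@(0,2) p2@(2,1) p3@(3,2) p4@(5,1) -> at (5,0): 0 [-], cum=0
Step 1: p0@(4,5) p1@ESC p2@(3,1) p3@(4,2) p4@(4,1) -> at (5,0): 0 [-], cum=0
Step 2: p0@(4,4) p1@ESC p2@(4,1) p3@(4,1) p4@ESC -> at (5,0): 0 [-], cum=0
Step 3: p0@(4,3) p1@ESC p2@ESC p3@ESC p4@ESC -> at (5,0): 0 [-], cum=0
Step 4: p0@(4,2) p1@ESC p2@ESC p3@ESC p4@ESC -> at (5,0): 0 [-], cum=0
Step 5: p0@(4,1) p1@ESC p2@ESC p3@ESC p4@ESC -> at (5,0): 0 [-], cum=0
Step 6: p0@ESC p1@ESC p2@ESC p3@ESC p4@ESC -> at (5,0): 0 [-], cum=0
Total visits = 0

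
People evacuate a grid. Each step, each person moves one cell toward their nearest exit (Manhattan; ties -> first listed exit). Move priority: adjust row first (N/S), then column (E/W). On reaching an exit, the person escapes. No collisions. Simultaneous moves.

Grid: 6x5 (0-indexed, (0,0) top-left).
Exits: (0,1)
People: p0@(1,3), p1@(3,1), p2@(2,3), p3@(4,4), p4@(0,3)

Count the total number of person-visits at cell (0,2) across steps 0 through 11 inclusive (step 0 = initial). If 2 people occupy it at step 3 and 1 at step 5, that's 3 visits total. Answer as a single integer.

Step 0: p0@(1,3) p1@(3,1) p2@(2,3) p3@(4,4) p4@(0,3) -> at (0,2): 0 [-], cum=0
Step 1: p0@(0,3) p1@(2,1) p2@(1,3) p3@(3,4) p4@(0,2) -> at (0,2): 1 [p4], cum=1
Step 2: p0@(0,2) p1@(1,1) p2@(0,3) p3@(2,4) p4@ESC -> at (0,2): 1 [p0], cum=2
Step 3: p0@ESC p1@ESC p2@(0,2) p3@(1,4) p4@ESC -> at (0,2): 1 [p2], cum=3
Step 4: p0@ESC p1@ESC p2@ESC p3@(0,4) p4@ESC -> at (0,2): 0 [-], cum=3
Step 5: p0@ESC p1@ESC p2@ESC p3@(0,3) p4@ESC -> at (0,2): 0 [-], cum=3
Step 6: p0@ESC p1@ESC p2@ESC p3@(0,2) p4@ESC -> at (0,2): 1 [p3], cum=4
Step 7: p0@ESC p1@ESC p2@ESC p3@ESC p4@ESC -> at (0,2): 0 [-], cum=4
Total visits = 4

Answer: 4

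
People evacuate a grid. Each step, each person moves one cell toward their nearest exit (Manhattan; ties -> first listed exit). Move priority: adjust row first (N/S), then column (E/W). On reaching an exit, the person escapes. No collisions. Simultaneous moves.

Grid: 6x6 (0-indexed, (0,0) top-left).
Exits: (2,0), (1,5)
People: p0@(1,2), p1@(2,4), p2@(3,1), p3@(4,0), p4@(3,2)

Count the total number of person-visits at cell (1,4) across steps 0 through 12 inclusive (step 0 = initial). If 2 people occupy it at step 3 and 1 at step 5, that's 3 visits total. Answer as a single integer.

Step 0: p0@(1,2) p1@(2,4) p2@(3,1) p3@(4,0) p4@(3,2) -> at (1,4): 0 [-], cum=0
Step 1: p0@(2,2) p1@(1,4) p2@(2,1) p3@(3,0) p4@(2,2) -> at (1,4): 1 [p1], cum=1
Step 2: p0@(2,1) p1@ESC p2@ESC p3@ESC p4@(2,1) -> at (1,4): 0 [-], cum=1
Step 3: p0@ESC p1@ESC p2@ESC p3@ESC p4@ESC -> at (1,4): 0 [-], cum=1
Total visits = 1

Answer: 1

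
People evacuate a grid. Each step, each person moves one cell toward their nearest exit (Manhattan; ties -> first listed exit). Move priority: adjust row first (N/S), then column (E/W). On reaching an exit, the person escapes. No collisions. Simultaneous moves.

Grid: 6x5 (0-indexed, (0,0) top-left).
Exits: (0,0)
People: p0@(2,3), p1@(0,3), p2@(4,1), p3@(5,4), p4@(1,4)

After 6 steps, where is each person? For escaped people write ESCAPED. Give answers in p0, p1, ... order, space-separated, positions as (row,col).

Step 1: p0:(2,3)->(1,3) | p1:(0,3)->(0,2) | p2:(4,1)->(3,1) | p3:(5,4)->(4,4) | p4:(1,4)->(0,4)
Step 2: p0:(1,3)->(0,3) | p1:(0,2)->(0,1) | p2:(3,1)->(2,1) | p3:(4,4)->(3,4) | p4:(0,4)->(0,3)
Step 3: p0:(0,3)->(0,2) | p1:(0,1)->(0,0)->EXIT | p2:(2,1)->(1,1) | p3:(3,4)->(2,4) | p4:(0,3)->(0,2)
Step 4: p0:(0,2)->(0,1) | p1:escaped | p2:(1,1)->(0,1) | p3:(2,4)->(1,4) | p4:(0,2)->(0,1)
Step 5: p0:(0,1)->(0,0)->EXIT | p1:escaped | p2:(0,1)->(0,0)->EXIT | p3:(1,4)->(0,4) | p4:(0,1)->(0,0)->EXIT
Step 6: p0:escaped | p1:escaped | p2:escaped | p3:(0,4)->(0,3) | p4:escaped

ESCAPED ESCAPED ESCAPED (0,3) ESCAPED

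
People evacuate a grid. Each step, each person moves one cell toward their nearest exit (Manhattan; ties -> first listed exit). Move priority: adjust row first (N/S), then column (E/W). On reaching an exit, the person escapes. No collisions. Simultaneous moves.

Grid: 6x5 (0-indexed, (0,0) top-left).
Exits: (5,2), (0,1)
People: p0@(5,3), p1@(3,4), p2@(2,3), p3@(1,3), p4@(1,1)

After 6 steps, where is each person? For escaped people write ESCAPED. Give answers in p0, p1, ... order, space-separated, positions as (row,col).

Step 1: p0:(5,3)->(5,2)->EXIT | p1:(3,4)->(4,4) | p2:(2,3)->(3,3) | p3:(1,3)->(0,3) | p4:(1,1)->(0,1)->EXIT
Step 2: p0:escaped | p1:(4,4)->(5,4) | p2:(3,3)->(4,3) | p3:(0,3)->(0,2) | p4:escaped
Step 3: p0:escaped | p1:(5,4)->(5,3) | p2:(4,3)->(5,3) | p3:(0,2)->(0,1)->EXIT | p4:escaped
Step 4: p0:escaped | p1:(5,3)->(5,2)->EXIT | p2:(5,3)->(5,2)->EXIT | p3:escaped | p4:escaped

ESCAPED ESCAPED ESCAPED ESCAPED ESCAPED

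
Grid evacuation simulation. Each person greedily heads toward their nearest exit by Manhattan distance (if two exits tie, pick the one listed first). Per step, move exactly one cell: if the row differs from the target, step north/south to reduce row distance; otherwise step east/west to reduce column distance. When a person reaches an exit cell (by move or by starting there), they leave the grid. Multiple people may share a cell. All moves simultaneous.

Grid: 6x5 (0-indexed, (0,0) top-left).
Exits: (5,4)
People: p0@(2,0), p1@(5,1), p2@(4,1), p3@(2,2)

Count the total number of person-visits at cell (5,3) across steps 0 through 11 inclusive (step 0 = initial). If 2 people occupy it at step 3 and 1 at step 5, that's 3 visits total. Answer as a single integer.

Answer: 4

Derivation:
Step 0: p0@(2,0) p1@(5,1) p2@(4,1) p3@(2,2) -> at (5,3): 0 [-], cum=0
Step 1: p0@(3,0) p1@(5,2) p2@(5,1) p3@(3,2) -> at (5,3): 0 [-], cum=0
Step 2: p0@(4,0) p1@(5,3) p2@(5,2) p3@(4,2) -> at (5,3): 1 [p1], cum=1
Step 3: p0@(5,0) p1@ESC p2@(5,3) p3@(5,2) -> at (5,3): 1 [p2], cum=2
Step 4: p0@(5,1) p1@ESC p2@ESC p3@(5,3) -> at (5,3): 1 [p3], cum=3
Step 5: p0@(5,2) p1@ESC p2@ESC p3@ESC -> at (5,3): 0 [-], cum=3
Step 6: p0@(5,3) p1@ESC p2@ESC p3@ESC -> at (5,3): 1 [p0], cum=4
Step 7: p0@ESC p1@ESC p2@ESC p3@ESC -> at (5,3): 0 [-], cum=4
Total visits = 4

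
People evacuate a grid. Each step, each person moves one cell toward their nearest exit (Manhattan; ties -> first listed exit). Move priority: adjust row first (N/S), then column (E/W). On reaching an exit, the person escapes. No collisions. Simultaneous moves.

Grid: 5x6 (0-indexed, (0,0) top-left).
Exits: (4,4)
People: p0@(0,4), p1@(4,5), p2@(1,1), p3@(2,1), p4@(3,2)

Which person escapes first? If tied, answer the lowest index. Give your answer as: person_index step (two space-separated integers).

Answer: 1 1

Derivation:
Step 1: p0:(0,4)->(1,4) | p1:(4,5)->(4,4)->EXIT | p2:(1,1)->(2,1) | p3:(2,1)->(3,1) | p4:(3,2)->(4,2)
Step 2: p0:(1,4)->(2,4) | p1:escaped | p2:(2,1)->(3,1) | p3:(3,1)->(4,1) | p4:(4,2)->(4,3)
Step 3: p0:(2,4)->(3,4) | p1:escaped | p2:(3,1)->(4,1) | p3:(4,1)->(4,2) | p4:(4,3)->(4,4)->EXIT
Step 4: p0:(3,4)->(4,4)->EXIT | p1:escaped | p2:(4,1)->(4,2) | p3:(4,2)->(4,3) | p4:escaped
Step 5: p0:escaped | p1:escaped | p2:(4,2)->(4,3) | p3:(4,3)->(4,4)->EXIT | p4:escaped
Step 6: p0:escaped | p1:escaped | p2:(4,3)->(4,4)->EXIT | p3:escaped | p4:escaped
Exit steps: [4, 1, 6, 5, 3]
First to escape: p1 at step 1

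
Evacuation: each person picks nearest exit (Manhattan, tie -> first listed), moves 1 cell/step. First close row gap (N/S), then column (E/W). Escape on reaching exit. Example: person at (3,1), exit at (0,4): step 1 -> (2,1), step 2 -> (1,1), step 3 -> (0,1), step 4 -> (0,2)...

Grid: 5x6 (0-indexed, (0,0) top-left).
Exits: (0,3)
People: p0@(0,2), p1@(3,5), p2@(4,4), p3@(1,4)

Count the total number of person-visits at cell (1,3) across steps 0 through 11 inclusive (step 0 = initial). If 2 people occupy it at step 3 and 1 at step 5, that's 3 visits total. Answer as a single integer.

Step 0: p0@(0,2) p1@(3,5) p2@(4,4) p3@(1,4) -> at (1,3): 0 [-], cum=0
Step 1: p0@ESC p1@(2,5) p2@(3,4) p3@(0,4) -> at (1,3): 0 [-], cum=0
Step 2: p0@ESC p1@(1,5) p2@(2,4) p3@ESC -> at (1,3): 0 [-], cum=0
Step 3: p0@ESC p1@(0,5) p2@(1,4) p3@ESC -> at (1,3): 0 [-], cum=0
Step 4: p0@ESC p1@(0,4) p2@(0,4) p3@ESC -> at (1,3): 0 [-], cum=0
Step 5: p0@ESC p1@ESC p2@ESC p3@ESC -> at (1,3): 0 [-], cum=0
Total visits = 0

Answer: 0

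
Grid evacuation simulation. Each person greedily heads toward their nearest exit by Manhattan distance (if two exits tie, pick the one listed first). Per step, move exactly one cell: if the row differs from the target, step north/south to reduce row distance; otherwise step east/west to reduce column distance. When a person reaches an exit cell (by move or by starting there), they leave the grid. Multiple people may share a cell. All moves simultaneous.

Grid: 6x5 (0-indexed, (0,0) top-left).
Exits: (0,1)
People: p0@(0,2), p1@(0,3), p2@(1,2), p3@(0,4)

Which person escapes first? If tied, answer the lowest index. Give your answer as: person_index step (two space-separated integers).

Step 1: p0:(0,2)->(0,1)->EXIT | p1:(0,3)->(0,2) | p2:(1,2)->(0,2) | p3:(0,4)->(0,3)
Step 2: p0:escaped | p1:(0,2)->(0,1)->EXIT | p2:(0,2)->(0,1)->EXIT | p3:(0,3)->(0,2)
Step 3: p0:escaped | p1:escaped | p2:escaped | p3:(0,2)->(0,1)->EXIT
Exit steps: [1, 2, 2, 3]
First to escape: p0 at step 1

Answer: 0 1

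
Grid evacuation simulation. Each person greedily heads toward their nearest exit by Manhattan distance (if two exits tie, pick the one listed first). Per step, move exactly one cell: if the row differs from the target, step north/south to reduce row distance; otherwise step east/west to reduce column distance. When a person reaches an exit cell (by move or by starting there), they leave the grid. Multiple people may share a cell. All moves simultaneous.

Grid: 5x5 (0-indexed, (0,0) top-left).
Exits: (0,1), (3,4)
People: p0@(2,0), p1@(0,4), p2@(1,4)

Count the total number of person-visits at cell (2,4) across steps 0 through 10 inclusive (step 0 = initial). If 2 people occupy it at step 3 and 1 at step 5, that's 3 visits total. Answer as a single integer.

Answer: 1

Derivation:
Step 0: p0@(2,0) p1@(0,4) p2@(1,4) -> at (2,4): 0 [-], cum=0
Step 1: p0@(1,0) p1@(0,3) p2@(2,4) -> at (2,4): 1 [p2], cum=1
Step 2: p0@(0,0) p1@(0,2) p2@ESC -> at (2,4): 0 [-], cum=1
Step 3: p0@ESC p1@ESC p2@ESC -> at (2,4): 0 [-], cum=1
Total visits = 1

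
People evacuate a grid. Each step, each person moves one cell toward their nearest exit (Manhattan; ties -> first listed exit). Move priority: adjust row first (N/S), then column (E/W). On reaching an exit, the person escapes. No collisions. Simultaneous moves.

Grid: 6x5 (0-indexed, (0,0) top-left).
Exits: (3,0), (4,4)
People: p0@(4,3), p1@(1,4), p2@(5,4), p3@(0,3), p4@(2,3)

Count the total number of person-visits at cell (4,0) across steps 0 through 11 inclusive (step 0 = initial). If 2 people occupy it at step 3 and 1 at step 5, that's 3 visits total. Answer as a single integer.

Step 0: p0@(4,3) p1@(1,4) p2@(5,4) p3@(0,3) p4@(2,3) -> at (4,0): 0 [-], cum=0
Step 1: p0@ESC p1@(2,4) p2@ESC p3@(1,3) p4@(3,3) -> at (4,0): 0 [-], cum=0
Step 2: p0@ESC p1@(3,4) p2@ESC p3@(2,3) p4@(4,3) -> at (4,0): 0 [-], cum=0
Step 3: p0@ESC p1@ESC p2@ESC p3@(3,3) p4@ESC -> at (4,0): 0 [-], cum=0
Step 4: p0@ESC p1@ESC p2@ESC p3@(4,3) p4@ESC -> at (4,0): 0 [-], cum=0
Step 5: p0@ESC p1@ESC p2@ESC p3@ESC p4@ESC -> at (4,0): 0 [-], cum=0
Total visits = 0

Answer: 0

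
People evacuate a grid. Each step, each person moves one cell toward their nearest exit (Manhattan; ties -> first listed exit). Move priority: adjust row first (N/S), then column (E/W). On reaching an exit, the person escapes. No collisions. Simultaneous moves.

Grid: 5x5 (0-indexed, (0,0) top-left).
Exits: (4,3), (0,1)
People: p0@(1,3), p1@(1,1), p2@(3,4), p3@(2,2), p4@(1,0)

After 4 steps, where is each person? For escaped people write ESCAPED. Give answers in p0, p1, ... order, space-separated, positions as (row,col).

Step 1: p0:(1,3)->(2,3) | p1:(1,1)->(0,1)->EXIT | p2:(3,4)->(4,4) | p3:(2,2)->(3,2) | p4:(1,0)->(0,0)
Step 2: p0:(2,3)->(3,3) | p1:escaped | p2:(4,4)->(4,3)->EXIT | p3:(3,2)->(4,2) | p4:(0,0)->(0,1)->EXIT
Step 3: p0:(3,3)->(4,3)->EXIT | p1:escaped | p2:escaped | p3:(4,2)->(4,3)->EXIT | p4:escaped

ESCAPED ESCAPED ESCAPED ESCAPED ESCAPED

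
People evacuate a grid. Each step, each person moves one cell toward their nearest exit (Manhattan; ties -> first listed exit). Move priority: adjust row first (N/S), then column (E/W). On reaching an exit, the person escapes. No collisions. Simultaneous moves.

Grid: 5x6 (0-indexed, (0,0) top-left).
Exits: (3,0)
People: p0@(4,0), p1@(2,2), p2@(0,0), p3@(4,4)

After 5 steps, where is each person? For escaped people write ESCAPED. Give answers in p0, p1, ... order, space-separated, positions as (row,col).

Step 1: p0:(4,0)->(3,0)->EXIT | p1:(2,2)->(3,2) | p2:(0,0)->(1,0) | p3:(4,4)->(3,4)
Step 2: p0:escaped | p1:(3,2)->(3,1) | p2:(1,0)->(2,0) | p3:(3,4)->(3,3)
Step 3: p0:escaped | p1:(3,1)->(3,0)->EXIT | p2:(2,0)->(3,0)->EXIT | p3:(3,3)->(3,2)
Step 4: p0:escaped | p1:escaped | p2:escaped | p3:(3,2)->(3,1)
Step 5: p0:escaped | p1:escaped | p2:escaped | p3:(3,1)->(3,0)->EXIT

ESCAPED ESCAPED ESCAPED ESCAPED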